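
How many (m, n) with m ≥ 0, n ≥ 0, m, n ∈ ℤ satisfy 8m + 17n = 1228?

gcd(17, 8):
  17 = 2×8 + 1
  8 = 8×1
so gcd(17, 8) = 1.
Back-substitute for Bézout coefficients:
  1 = 17 - 2×8
  ... = 8×(-2) + 17×(1)
Scale by 1228: one solution is (-2456, 1228). Reduce m mod 17: (9, 68).
General: m = 9 + 17t, n = 68 - 8t.
m ≥ 0 ⇒ t ≥ 0; n ≥ 0 ⇒ t ≤ 8. So t ∈ [0, 8]: 9 solutions.

9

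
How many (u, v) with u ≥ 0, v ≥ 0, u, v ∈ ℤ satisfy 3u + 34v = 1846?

gcd(34, 3):
  34 = 11×3 + 1
  3 = 3×1
so gcd(34, 3) = 1.
Back-substitute for Bézout coefficients:
  1 = 34 - 11×3
  ... = 3×(-11) + 34×(1)
Scale by 1846: one solution is (-20306, 1846). Reduce u mod 34: (26, 52).
General: u = 26 + 34t, v = 52 - 3t.
u ≥ 0 ⇒ t ≥ 0; v ≥ 0 ⇒ t ≤ 17. So t ∈ [0, 17]: 18 solutions.

18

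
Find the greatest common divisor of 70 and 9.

1

gcd(70, 9):
  70 = 7×9 + 7
  9 = 1×7 + 2
  7 = 3×2 + 1
  2 = 2×1
so gcd(70, 9) = 1.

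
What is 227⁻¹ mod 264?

107

gcd(264, 227) = 1.
By Bézout, 227*(107) + 264*(-92) = 1.
So 227*107 ≡ 1 (mod 264), and 107 mod 264 = 107.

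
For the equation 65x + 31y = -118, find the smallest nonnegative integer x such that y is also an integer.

2

gcd(65, 31) = 1.
1 divides -118, so solutions exist.
By Bézout, 65×(-10) + 31×(21) = 1.
Scale by -118/1 = -118: (x₀, y₀) = (1180, -2478).
General solution: x = 1180 + 31t, y = -2478 - 65t for integer t.
x ≥ 0: smallest is 1180 mod 31 = 2 (at t = -38), with y = -8.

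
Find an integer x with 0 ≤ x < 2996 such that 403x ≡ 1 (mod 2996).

2431

gcd(2996, 403):
  2996 = 7*403 + 175
  403 = 2*175 + 53
  175 = 3*53 + 16
  53 = 3*16 + 5
  16 = 3*5 + 1
  5 = 5*1
so gcd(2996, 403) = 1.
Back-substitute for Bézout coefficients:
  1 = 16 - 3*5
  ... = 403*(-565) + 2996*(76)
So 403*-565 ≡ 1 (mod 2996), and -565 mod 2996 = 2431.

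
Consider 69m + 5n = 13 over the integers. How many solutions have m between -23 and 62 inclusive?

gcd(69, 5):
  69 = 13×5 + 4
  5 = 1×4 + 1
  4 = 4×1
so gcd(69, 5) = 1.
Back-substitute for Bézout coefficients:
  1 = 5 - 1×4
  ... = 69×(-1) + 5×(14)
Scale by 13: particular solution (-13, 182); reduce m mod 5: (2, -25).
General solution: m = 2 + 5t, n = -25 - 69t for integer t.
-23 ≤ 2 + 5t ≤ 62 gives t ∈ [-5, 12], which is 18 values.

18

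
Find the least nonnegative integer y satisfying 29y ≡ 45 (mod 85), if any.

25

gcd(85, 29) = 1.
1 divides 45, so solutions exist.
By Bézout, 29·(-41) + 85·(14) = 1.
So 29·(-41) ≡ 1 (mod 85); multiply by 45: y ≡ -1845 (mod 85).
Smallest nonnegative: y = -1845 mod 85 = 25.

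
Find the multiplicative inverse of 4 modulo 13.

10

gcd(13, 4):
  13 = 3·4 + 1
  4 = 4·1
so gcd(13, 4) = 1.
Back-substitute for Bézout coefficients:
  1 = 13 - 3·4
  ... = 4·(-3) + 13·(1)
So 4·-3 ≡ 1 (mod 13), and -3 mod 13 = 10.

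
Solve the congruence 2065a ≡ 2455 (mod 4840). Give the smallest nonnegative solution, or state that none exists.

927

gcd(4840, 2065):
  4840 = 2×2065 + 710
  2065 = 2×710 + 645
  710 = 1×645 + 65
  645 = 9×65 + 60
  65 = 1×60 + 5
  60 = 12×5
so gcd(4840, 2065) = 5.
5 divides 2455, so solutions exist.
Back-substitute for Bézout coefficients:
  5 = 65 - 1×60
  ... = 2065×(-75) + 4840×(32)
So 2065×(-75) ≡ 5 (mod 4840); multiply by 491: a ≡ -36825 (mod 968).
Smallest nonnegative: a = -36825 mod 968 = 927.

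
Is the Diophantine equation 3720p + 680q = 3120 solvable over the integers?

gcd(3720, 680) = 40  (3720 = 5×680 + 320, 680 = 2×320 + 40, 320 = 8×40).
40 divides 3120, so integer solutions exist.

yes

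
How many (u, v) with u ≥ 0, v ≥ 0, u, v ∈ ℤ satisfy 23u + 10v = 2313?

gcd(23, 10):
  23 = 2×10 + 3
  10 = 3×3 + 1
  3 = 3×1
so gcd(23, 10) = 1.
Back-substitute for Bézout coefficients:
  1 = 10 - 3×3
  ... = 23×(-3) + 10×(7)
Scale by 2313: one solution is (-6939, 16191). Reduce u mod 10: (1, 229).
General: u = 1 + 10t, v = 229 - 23t.
u ≥ 0 ⇒ t ≥ 0; v ≥ 0 ⇒ t ≤ 9. So t ∈ [0, 9]: 10 solutions.

10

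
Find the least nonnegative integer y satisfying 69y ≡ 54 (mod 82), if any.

40

gcd(82, 69) = 1.
1 divides 54, so solutions exist.
By Bézout, 69×(-19) + 82×(16) = 1.
So 69×(-19) ≡ 1 (mod 82); multiply by 54: y ≡ -1026 (mod 82).
Smallest nonnegative: y = -1026 mod 82 = 40.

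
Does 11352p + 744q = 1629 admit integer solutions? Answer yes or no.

no

gcd(11352, 744) = 24  (11352 = 15×744 + 192, 744 = 3×192 + 168, 192 = 1×168 + 24, 168 = 7×24).
24 does not divide 1629 (remainder 21), so no integer solutions.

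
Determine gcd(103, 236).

1

gcd(236, 103):
  236 = 2×103 + 30
  103 = 3×30 + 13
  30 = 2×13 + 4
  13 = 3×4 + 1
  4 = 4×1
so gcd(236, 103) = 1.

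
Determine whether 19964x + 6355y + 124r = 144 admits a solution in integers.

gcd(19964, 6355) = 31.
gcd(31, 124) = 31.
31 does not divide 144 (remainder 20), so no integer solutions.

no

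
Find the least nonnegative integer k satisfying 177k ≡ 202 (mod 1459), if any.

166

gcd(1459, 177) = 1.
1 divides 202, so solutions exist.
By Bézout, 177·(-577) + 1459·(70) = 1.
So 177·(-577) ≡ 1 (mod 1459); multiply by 202: k ≡ -116554 (mod 1459).
Smallest nonnegative: k = -116554 mod 1459 = 166.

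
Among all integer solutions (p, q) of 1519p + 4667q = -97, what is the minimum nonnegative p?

gcd(4667, 1519):
  4667 = 3·1519 + 110
  1519 = 13·110 + 89
  110 = 1·89 + 21
  89 = 4·21 + 5
  21 = 4·5 + 1
  5 = 5·1
so gcd(4667, 1519) = 1.
1 divides -97, so solutions exist.
Back-substitute for Bézout coefficients:
  1 = 21 - 4·5
  ... = 1519·(-891) + 4667·(290)
Scale by -97/1 = -97: (p₀, q₀) = (86427, -28130).
General solution: p = 86427 + 4667t, q = -28130 - 1519t for integer t.
p ≥ 0: smallest is 86427 mod 4667 = 2421 (at t = -18), with q = -788.

2421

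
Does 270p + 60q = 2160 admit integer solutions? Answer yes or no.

yes

gcd(270, 60) = 30.
30 divides 2160, so integer solutions exist.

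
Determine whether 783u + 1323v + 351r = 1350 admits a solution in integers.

yes

gcd(1323, 783) = 27  (1323 = 1×783 + 540, 783 = 1×540 + 243, 540 = 2×243 + 54, 243 = 4×54 + 27, 54 = 2×27).
gcd(27, 351) = 27.
27 divides 1350, so integer solutions exist.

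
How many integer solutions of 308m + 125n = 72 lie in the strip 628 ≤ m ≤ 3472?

22

gcd(308, 125):
  308 = 2×125 + 58
  125 = 2×58 + 9
  58 = 6×9 + 4
  9 = 2×4 + 1
  4 = 4×1
so gcd(308, 125) = 1.
Back-substitute for Bézout coefficients:
  1 = 9 - 2×4
  ... = 308×(-28) + 125×(69)
Scale by 72: particular solution (-2016, 4968); reduce m mod 125: (109, -268).
General solution: m = 109 + 125t, n = -268 - 308t for integer t.
628 ≤ 109 + 125t ≤ 3472 gives t ∈ [5, 26], which is 22 values.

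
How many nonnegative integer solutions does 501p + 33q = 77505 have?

gcd(501, 33) = 3  (501 = 15·33 + 6, 33 = 5·6 + 3, 6 = 2·3).
Back-substituting, 501·(-5) + 33·(76) = 3.
Scale by 25835: one solution is (-129175, 1963460). Reduce p mod 11: (9, 2212).
General: p = 9 + 11t, q = 2212 - 167t.
p ≥ 0 ⇒ t ≥ 0; q ≥ 0 ⇒ t ≤ 13. So t ∈ [0, 13]: 14 solutions.

14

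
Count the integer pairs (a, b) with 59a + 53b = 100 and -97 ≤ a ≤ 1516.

gcd(59, 53):
  59 = 1·53 + 6
  53 = 8·6 + 5
  6 = 1·5 + 1
  5 = 5·1
so gcd(59, 53) = 1.
Back-substitute for Bézout coefficients:
  1 = 6 - 1·5
  ... = 59·(9) + 53·(-10)
Scale by 100: particular solution (900, -1000); reduce a mod 53: (52, -56).
General solution: a = 52 + 53t, b = -56 - 59t for integer t.
-97 ≤ 52 + 53t ≤ 1516 gives t ∈ [-2, 27], which is 30 values.

30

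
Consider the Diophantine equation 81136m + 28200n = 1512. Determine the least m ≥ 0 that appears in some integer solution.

gcd(81136, 28200):
  81136 = 2*28200 + 24736
  28200 = 1*24736 + 3464
  24736 = 7*3464 + 488
  3464 = 7*488 + 48
  488 = 10*48 + 8
  48 = 6*8
so gcd(81136, 28200) = 8.
8 divides 1512, so solutions exist.
Back-substitute for Bézout coefficients:
  8 = 488 - 10*48
  ... = 81136*(578) + 28200*(-1663)
Scale by 1512/8 = 189: (m₀, n₀) = (109242, -314307).
General solution: m = 109242 + 3525t, n = -314307 - 10142t for integer t.
m ≥ 0: smallest is 109242 mod 3525 = 3492 (at t = -30), with n = -10047.

3492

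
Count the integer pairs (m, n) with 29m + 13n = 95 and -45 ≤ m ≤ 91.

gcd(29, 13) = 1.
By Bézout, 29*(-4) + 13*(9) = 1.
Particular solution: (10, -15).
General solution: m = 10 + 13t, n = -15 - 29t for integer t.
-45 ≤ 10 + 13t ≤ 91 gives t ∈ [-4, 6], which is 11 values.

11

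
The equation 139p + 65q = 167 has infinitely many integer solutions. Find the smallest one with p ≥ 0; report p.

33

gcd(139, 65):
  139 = 2*65 + 9
  65 = 7*9 + 2
  9 = 4*2 + 1
  2 = 2*1
so gcd(139, 65) = 1.
1 divides 167, so solutions exist.
Back-substitute for Bézout coefficients:
  1 = 9 - 4*2
  ... = 139*(29) + 65*(-62)
Scale by 167/1 = 167: (p₀, q₀) = (4843, -10354).
General solution: p = 4843 + 65t, q = -10354 - 139t for integer t.
p ≥ 0: smallest is 4843 mod 65 = 33 (at t = -74), with q = -68.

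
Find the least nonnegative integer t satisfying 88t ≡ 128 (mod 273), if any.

200

gcd(273, 88) = 1  (273 = 3*88 + 9, 88 = 9*9 + 7, 9 = 1*7 + 2, 7 = 3*2 + 1, 2 = 2*1).
1 divides 128, so solutions exist.
Back-substituting, 88*(121) + 273*(-39) = 1.
So 88*(121) ≡ 1 (mod 273); multiply by 128: t ≡ 15488 (mod 273).
Smallest nonnegative: t = 15488 mod 273 = 200.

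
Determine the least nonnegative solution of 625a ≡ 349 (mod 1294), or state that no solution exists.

gcd(1294, 625):
  1294 = 2·625 + 44
  625 = 14·44 + 9
  44 = 4·9 + 8
  9 = 1·8 + 1
  8 = 8·1
so gcd(1294, 625) = 1.
1 divides 349, so solutions exist.
Back-substitute for Bézout coefficients:
  1 = 9 - 1·8
  ... = 625·(147) + 1294·(-71)
So 625·(147) ≡ 1 (mod 1294); multiply by 349: a ≡ 51303 (mod 1294).
Smallest nonnegative: a = 51303 mod 1294 = 837.

837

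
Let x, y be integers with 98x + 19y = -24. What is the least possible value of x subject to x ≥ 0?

11

gcd(98, 19) = 1  (98 = 5*19 + 3, 19 = 6*3 + 1, 3 = 3*1).
1 divides -24, so solutions exist.
Back-substituting, 98*(-6) + 19*(31) = 1.
Scale by -24/1 = -24: (x₀, y₀) = (144, -744).
General solution: x = 144 + 19t, y = -744 - 98t for integer t.
x ≥ 0: smallest is 144 mod 19 = 11 (at t = -7), with y = -58.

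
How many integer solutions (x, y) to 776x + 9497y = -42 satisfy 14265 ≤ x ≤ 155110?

15

gcd(9497, 776):
  9497 = 12*776 + 185
  776 = 4*185 + 36
  185 = 5*36 + 5
  36 = 7*5 + 1
  5 = 5*1
so gcd(9497, 776) = 1.
Back-substitute for Bézout coefficients:
  1 = 36 - 7*5
  ... = 776*(1848) + 9497*(-151)
Scale by -42: particular solution (-77616, 6342); reduce x mod 9497: (7857, -642).
General solution: x = 7857 + 9497t, y = -642 - 776t for integer t.
14265 ≤ 7857 + 9497t ≤ 155110 gives t ∈ [1, 15], which is 15 values.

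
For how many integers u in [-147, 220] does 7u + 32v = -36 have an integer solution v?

11

gcd(32, 7) = 1  (32 = 4·7 + 4, 7 = 1·4 + 3, 4 = 1·3 + 1, 3 = 3·1).
Back-substituting, 7·(-9) + 32·(2) = 1.
Scale by -36: particular solution (324, -72); reduce u mod 32: (4, -2).
General solution: u = 4 + 32t, v = -2 - 7t for integer t.
-147 ≤ 4 + 32t ≤ 220 gives t ∈ [-4, 6], which is 11 values.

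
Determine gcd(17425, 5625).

gcd(17425, 5625):
  17425 = 3*5625 + 550
  5625 = 10*550 + 125
  550 = 4*125 + 50
  125 = 2*50 + 25
  50 = 2*25
so gcd(17425, 5625) = 25.

25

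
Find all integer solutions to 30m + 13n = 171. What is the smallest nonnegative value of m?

gcd(30, 13):
  30 = 2·13 + 4
  13 = 3·4 + 1
  4 = 4·1
so gcd(30, 13) = 1.
1 divides 171, so solutions exist.
Back-substitute for Bézout coefficients:
  1 = 13 - 3·4
  ... = 30·(-3) + 13·(7)
Scale by 171/1 = 171: (m₀, n₀) = (-513, 1197).
General solution: m = -513 + 13t, n = 1197 - 30t for integer t.
m ≥ 0: smallest is -513 mod 13 = 7 (at t = 40), with n = -3.

7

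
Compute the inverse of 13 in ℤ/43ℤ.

gcd(43, 13) = 1.
By Bézout, 13*(10) + 43*(-3) = 1.
So 13*10 ≡ 1 (mod 43), and 10 mod 43 = 10.

10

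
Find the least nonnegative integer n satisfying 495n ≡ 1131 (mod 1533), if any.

gcd(1533, 495) = 3  (1533 = 3·495 + 48, 495 = 10·48 + 15, 48 = 3·15 + 3, 15 = 5·3).
3 divides 1131, so solutions exist.
Back-substituting, 495·(-96) + 1533·(31) = 3.
So 495·(-96) ≡ 3 (mod 1533); multiply by 377: n ≡ -36192 (mod 511).
Smallest nonnegative: n = -36192 mod 511 = 89.

89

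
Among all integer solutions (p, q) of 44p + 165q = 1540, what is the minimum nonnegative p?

5

gcd(165, 44):
  165 = 3×44 + 33
  44 = 1×33 + 11
  33 = 3×11
so gcd(165, 44) = 11.
11 divides 1540, so solutions exist.
Back-substitute for Bézout coefficients:
  11 = 44 - 1×33
  ... = 44×(4) + 165×(-1)
Scale by 1540/11 = 140: (p₀, q₀) = (560, -140).
General solution: p = 560 + 15t, q = -140 - 4t for integer t.
p ≥ 0: smallest is 560 mod 15 = 5 (at t = -37), with q = 8.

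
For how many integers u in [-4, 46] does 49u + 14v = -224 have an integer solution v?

26

gcd(49, 14) = 7  (49 = 3*14 + 7, 14 = 2*7).
Back-substituting, 49*(1) + 14*(-3) = 7.
Scale by -32: particular solution (-32, 96); reduce u mod 2: (0, -16).
General solution: u = 0 + 2t, v = -16 - 7t for integer t.
-4 ≤ 0 + 2t ≤ 46 gives t ∈ [-2, 23], which is 26 values.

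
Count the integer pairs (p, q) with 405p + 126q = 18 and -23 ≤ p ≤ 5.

2

gcd(405, 126):
  405 = 3×126 + 27
  126 = 4×27 + 18
  27 = 1×18 + 9
  18 = 2×9
so gcd(405, 126) = 9.
Back-substitute for Bézout coefficients:
  9 = 27 - 1×18
  ... = 405×(5) + 126×(-16)
Scale by 2: particular solution (10, -32); reduce p mod 14: (10, -32).
General solution: p = 10 + 14t, q = -32 - 45t for integer t.
-23 ≤ 10 + 14t ≤ 5 gives t ∈ [-2, -1], which is 2 values.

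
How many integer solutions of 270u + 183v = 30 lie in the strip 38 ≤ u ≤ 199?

2

gcd(270, 183) = 3  (270 = 1*183 + 87, 183 = 2*87 + 9, 87 = 9*9 + 6, 9 = 1*6 + 3, 6 = 2*3).
Back-substituting, 270*(-21) + 183*(31) = 3.
Scale by 10: particular solution (-210, 310); reduce u mod 61: (34, -50).
General solution: u = 34 + 61t, v = -50 - 90t for integer t.
38 ≤ 34 + 61t ≤ 199 gives t ∈ [1, 2], which is 2 values.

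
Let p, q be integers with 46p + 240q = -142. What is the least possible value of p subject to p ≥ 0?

23

gcd(240, 46) = 2.
2 divides -142, so solutions exist.
By Bézout, 46*(47) + 240*(-9) = 2.
Scale by -142/2 = -71: (p₀, q₀) = (-3337, 639).
General solution: p = -3337 + 120t, q = 639 - 23t for integer t.
p ≥ 0: smallest is -3337 mod 120 = 23 (at t = 28), with q = -5.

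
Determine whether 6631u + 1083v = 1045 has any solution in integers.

yes

gcd(6631, 1083) = 19  (6631 = 6·1083 + 133, 1083 = 8·133 + 19, 133 = 7·19).
19 divides 1045, so integer solutions exist.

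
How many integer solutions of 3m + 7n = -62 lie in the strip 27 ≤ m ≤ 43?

2

gcd(7, 3) = 1.
By Bézout, 3*(-2) + 7*(1) = 1.
Particular solution: (5, -11).
General solution: m = 5 + 7t, n = -11 - 3t for integer t.
27 ≤ 5 + 7t ≤ 43 gives t ∈ [4, 5], which is 2 values.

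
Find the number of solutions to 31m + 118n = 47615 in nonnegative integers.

13

gcd(118, 31) = 1  (118 = 3×31 + 25, 31 = 1×25 + 6, 25 = 4×6 + 1, 6 = 6×1).
Back-substituting, 31×(-19) + 118×(5) = 1.
Scale by 47615: one solution is (-904685, 238075). Reduce m mod 118: (21, 398).
General: m = 21 + 118t, n = 398 - 31t.
m ≥ 0 ⇒ t ≥ 0; n ≥ 0 ⇒ t ≤ 12. So t ∈ [0, 12]: 13 solutions.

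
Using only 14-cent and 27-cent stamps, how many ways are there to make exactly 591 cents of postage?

Need nonnegative integers with 14j + 27k = 591.
gcd(14, 27) = 1, and 14·(2) + 27·(-1) = 1.
So (j₀, k₀) = (1182, -591); general j = 1182 + 27t, k = -591 - 14t.
j ≥ 0 ⇒ t ≥ -43; k ≥ 0 ⇒ t ≤ -43. That's 1 value of t.

1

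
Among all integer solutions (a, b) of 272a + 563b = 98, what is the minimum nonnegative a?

286

gcd(563, 272):
  563 = 2·272 + 19
  272 = 14·19 + 6
  19 = 3·6 + 1
  6 = 6·1
so gcd(563, 272) = 1.
1 divides 98, so solutions exist.
Back-substitute for Bézout coefficients:
  1 = 19 - 3·6
  ... = 272·(-89) + 563·(43)
Scale by 98/1 = 98: (a₀, b₀) = (-8722, 4214).
General solution: a = -8722 + 563t, b = 4214 - 272t for integer t.
a ≥ 0: smallest is -8722 mod 563 = 286 (at t = 16), with b = -138.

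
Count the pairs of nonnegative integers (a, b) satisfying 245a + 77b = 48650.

gcd(245, 77):
  245 = 3*77 + 14
  77 = 5*14 + 7
  14 = 2*7
so gcd(245, 77) = 7.
Back-substitute for Bézout coefficients:
  7 = 77 - 5*14
  ... = 245*(-5) + 77*(16)
Scale by 6950: one solution is (-34750, 111200). Reduce a mod 11: (10, 600).
General: a = 10 + 11t, b = 600 - 35t.
a ≥ 0 ⇒ t ≥ 0; b ≥ 0 ⇒ t ≤ 17. So t ∈ [0, 17]: 18 solutions.

18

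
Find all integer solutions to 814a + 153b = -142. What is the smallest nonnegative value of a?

122

gcd(814, 153) = 1.
1 divides -142, so solutions exist.
By Bézout, 814×(25) + 153×(-133) = 1.
Scale by -142/1 = -142: (a₀, b₀) = (-3550, 18886).
General solution: a = -3550 + 153t, b = 18886 - 814t for integer t.
a ≥ 0: smallest is -3550 mod 153 = 122 (at t = 24), with b = -650.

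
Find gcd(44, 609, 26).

1

gcd(609, 44) = 1.
gcd(1, 26) = 1.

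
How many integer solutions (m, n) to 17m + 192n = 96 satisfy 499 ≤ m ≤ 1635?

6

gcd(192, 17) = 1  (192 = 11*17 + 5, 17 = 3*5 + 2, 5 = 2*2 + 1, 2 = 2*1).
Back-substituting, 17*(-79) + 192*(7) = 1.
Scale by 96: particular solution (-7584, 672); reduce m mod 192: (96, -8).
General solution: m = 96 + 192t, n = -8 - 17t for integer t.
499 ≤ 96 + 192t ≤ 1635 gives t ∈ [3, 8], which is 6 values.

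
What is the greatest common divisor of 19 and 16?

1

gcd(19, 16):
  19 = 1×16 + 3
  16 = 5×3 + 1
  3 = 3×1
so gcd(19, 16) = 1.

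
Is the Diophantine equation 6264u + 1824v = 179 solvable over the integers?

gcd(6264, 1824) = 24  (6264 = 3·1824 + 792, 1824 = 2·792 + 240, 792 = 3·240 + 72, 240 = 3·72 + 24, 72 = 3·24).
24 does not divide 179 (remainder 11), so no integer solutions.

no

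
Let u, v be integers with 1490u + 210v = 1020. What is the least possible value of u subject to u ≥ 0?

gcd(1490, 210):
  1490 = 7·210 + 20
  210 = 10·20 + 10
  20 = 2·10
so gcd(1490, 210) = 10.
10 divides 1020, so solutions exist.
Back-substitute for Bézout coefficients:
  10 = 210 - 10·20
  ... = 1490·(-10) + 210·(71)
Scale by 1020/10 = 102: (u₀, v₀) = (-1020, 7242).
General solution: u = -1020 + 21t, v = 7242 - 149t for integer t.
u ≥ 0: smallest is -1020 mod 21 = 9 (at t = 49), with v = -59.

9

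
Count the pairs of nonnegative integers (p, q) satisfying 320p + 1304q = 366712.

7

gcd(1304, 320):
  1304 = 4·320 + 24
  320 = 13·24 + 8
  24 = 3·8
so gcd(1304, 320) = 8.
Back-substitute for Bézout coefficients:
  8 = 320 - 13·24
  ... = 320·(53) + 1304·(-13)
Scale by 45839: one solution is (2429467, -595907). Reduce p mod 163: (115, 253).
General: p = 115 + 163t, q = 253 - 40t.
p ≥ 0 ⇒ t ≥ 0; q ≥ 0 ⇒ t ≤ 6. So t ∈ [0, 6]: 7 solutions.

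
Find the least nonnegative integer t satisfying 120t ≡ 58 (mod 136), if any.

gcd(136, 120) = 8  (136 = 1×120 + 16, 120 = 7×16 + 8, 16 = 2×8).
8 does not divide 58, so the congruence has no solution.

no solution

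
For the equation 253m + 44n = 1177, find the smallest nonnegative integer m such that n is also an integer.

gcd(253, 44):
  253 = 5·44 + 33
  44 = 1·33 + 11
  33 = 3·11
so gcd(253, 44) = 11.
11 divides 1177, so solutions exist.
Back-substitute for Bézout coefficients:
  11 = 44 - 1·33
  ... = 253·(-1) + 44·(6)
Scale by 1177/11 = 107: (m₀, n₀) = (-107, 642).
General solution: m = -107 + 4t, n = 642 - 23t for integer t.
m ≥ 0: smallest is -107 mod 4 = 1 (at t = 27), with n = 21.

1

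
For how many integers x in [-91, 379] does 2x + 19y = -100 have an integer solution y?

25

gcd(19, 2) = 1  (19 = 9×2 + 1, 2 = 2×1).
Back-substituting, 2×(-9) + 19×(1) = 1.
Scale by -100: particular solution (900, -100); reduce x mod 19: (7, -6).
General solution: x = 7 + 19t, y = -6 - 2t for integer t.
-91 ≤ 7 + 19t ≤ 379 gives t ∈ [-5, 19], which is 25 values.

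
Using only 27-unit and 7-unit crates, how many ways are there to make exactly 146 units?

Need nonnegative integers with 27j + 7k = 146.
gcd(27, 7) = 1, and 27·(-1) + 7·(4) = 1.
So (j₀, k₀) = (-146, 584); general j = -146 + 7t, k = 584 - 27t.
j ≥ 0 ⇒ t ≥ 21; k ≥ 0 ⇒ t ≤ 21. That's 1 value of t.

1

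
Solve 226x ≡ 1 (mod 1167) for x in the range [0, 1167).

gcd(1167, 226) = 1.
By Bézout, 226·(-284) + 1167·(55) = 1.
So 226·-284 ≡ 1 (mod 1167), and -284 mod 1167 = 883.

883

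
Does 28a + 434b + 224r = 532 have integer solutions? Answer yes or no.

yes

gcd(434, 28):
  434 = 15·28 + 14
  28 = 2·14
so gcd(434, 28) = 14.
gcd(14, 224) = 14.
14 divides 532, so integer solutions exist.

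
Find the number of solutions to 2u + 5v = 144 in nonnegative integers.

15

gcd(5, 2) = 1.
By Bézout, 2*(-2) + 5*(1) = 1.
One solution: (2, 28).
General: u = 2 + 5t, v = 28 - 2t.
u ≥ 0 ⇒ t ≥ 0; v ≥ 0 ⇒ t ≤ 14. So t ∈ [0, 14]: 15 solutions.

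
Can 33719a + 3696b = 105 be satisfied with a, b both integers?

gcd(33719, 3696) = 7  (33719 = 9*3696 + 455, 3696 = 8*455 + 56, 455 = 8*56 + 7, 56 = 8*7).
7 divides 105, so integer solutions exist.

yes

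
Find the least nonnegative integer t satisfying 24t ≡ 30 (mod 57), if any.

gcd(57, 24):
  57 = 2*24 + 9
  24 = 2*9 + 6
  9 = 1*6 + 3
  6 = 2*3
so gcd(57, 24) = 3.
3 divides 30, so solutions exist.
Back-substitute for Bézout coefficients:
  3 = 9 - 1*6
  ... = 24*(-7) + 57*(3)
So 24*(-7) ≡ 3 (mod 57); multiply by 10: t ≡ -70 (mod 19).
Smallest nonnegative: t = -70 mod 19 = 6.

6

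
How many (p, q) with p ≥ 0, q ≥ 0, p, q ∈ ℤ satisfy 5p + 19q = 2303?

gcd(19, 5) = 1  (19 = 3*5 + 4, 5 = 1*4 + 1, 4 = 4*1).
Back-substituting, 5*(4) + 19*(-1) = 1.
Scale by 2303: one solution is (9212, -2303). Reduce p mod 19: (16, 117).
General: p = 16 + 19t, q = 117 - 5t.
p ≥ 0 ⇒ t ≥ 0; q ≥ 0 ⇒ t ≤ 23. So t ∈ [0, 23]: 24 solutions.

24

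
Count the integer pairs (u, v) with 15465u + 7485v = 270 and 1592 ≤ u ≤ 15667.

gcd(15465, 7485):
  15465 = 2×7485 + 495
  7485 = 15×495 + 60
  495 = 8×60 + 15
  60 = 4×15
so gcd(15465, 7485) = 15.
Back-substitute for Bézout coefficients:
  15 = 495 - 8×60
  ... = 15465×(121) + 7485×(-250)
Scale by 18: particular solution (2178, -4500); reduce u mod 499: (182, -376).
General solution: u = 182 + 499t, v = -376 - 1031t for integer t.
1592 ≤ 182 + 499t ≤ 15667 gives t ∈ [3, 31], which is 29 values.

29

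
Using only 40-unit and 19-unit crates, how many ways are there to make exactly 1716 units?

3

Need nonnegative integers with 40j + 19k = 1716.
gcd(40, 19) = 1, and 40·(-9) + 19·(19) = 1.
So (j₀, k₀) = (-15444, 32604); general j = -15444 + 19t, k = 32604 - 40t.
j ≥ 0 ⇒ t ≥ 813; k ≥ 0 ⇒ t ≤ 815. That's 3 values of t.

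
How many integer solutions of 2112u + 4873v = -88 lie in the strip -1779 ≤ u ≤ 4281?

gcd(4873, 2112):
  4873 = 2·2112 + 649
  2112 = 3·649 + 165
  649 = 3·165 + 154
  165 = 1·154 + 11
  154 = 14·11
so gcd(4873, 2112) = 11.
Back-substitute for Bézout coefficients:
  11 = 165 - 1·154
  ... = 2112·(30) + 4873·(-13)
Scale by -8: particular solution (-240, 104); reduce u mod 443: (203, -88).
General solution: u = 203 + 443t, v = -88 - 192t for integer t.
-1779 ≤ 203 + 443t ≤ 4281 gives t ∈ [-4, 9], which is 14 values.

14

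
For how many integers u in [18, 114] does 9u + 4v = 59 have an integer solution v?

gcd(9, 4) = 1  (9 = 2*4 + 1, 4 = 4*1).
Back-substituting, 9*(1) + 4*(-2) = 1.
Scale by 59: particular solution (59, -118); reduce u mod 4: (3, 8).
General solution: u = 3 + 4t, v = 8 - 9t for integer t.
18 ≤ 3 + 4t ≤ 114 gives t ∈ [4, 27], which is 24 values.

24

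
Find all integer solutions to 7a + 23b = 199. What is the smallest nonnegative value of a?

gcd(23, 7):
  23 = 3·7 + 2
  7 = 3·2 + 1
  2 = 2·1
so gcd(23, 7) = 1.
1 divides 199, so solutions exist.
Back-substitute for Bézout coefficients:
  1 = 7 - 3·2
  ... = 7·(10) + 23·(-3)
Scale by 199/1 = 199: (a₀, b₀) = (1990, -597).
General solution: a = 1990 + 23t, b = -597 - 7t for integer t.
a ≥ 0: smallest is 1990 mod 23 = 12 (at t = -86), with b = 5.

12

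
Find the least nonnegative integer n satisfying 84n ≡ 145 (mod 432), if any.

no solution

gcd(432, 84) = 12.
12 does not divide 145, so the congruence has no solution.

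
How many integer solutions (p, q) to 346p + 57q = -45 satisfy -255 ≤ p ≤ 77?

6

gcd(346, 57):
  346 = 6·57 + 4
  57 = 14·4 + 1
  4 = 4·1
so gcd(346, 57) = 1.
Back-substitute for Bézout coefficients:
  1 = 57 - 14·4
  ... = 346·(-14) + 57·(85)
Scale by -45: particular solution (630, -3825); reduce p mod 57: (3, -19).
General solution: p = 3 + 57t, q = -19 - 346t for integer t.
-255 ≤ 3 + 57t ≤ 77 gives t ∈ [-4, 1], which is 6 values.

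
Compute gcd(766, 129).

1

gcd(766, 129):
  766 = 5×129 + 121
  129 = 1×121 + 8
  121 = 15×8 + 1
  8 = 8×1
so gcd(766, 129) = 1.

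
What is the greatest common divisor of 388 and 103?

gcd(388, 103):
  388 = 3·103 + 79
  103 = 1·79 + 24
  79 = 3·24 + 7
  24 = 3·7 + 3
  7 = 2·3 + 1
  3 = 3·1
so gcd(388, 103) = 1.

1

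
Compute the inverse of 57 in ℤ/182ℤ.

gcd(182, 57) = 1  (182 = 3*57 + 11, 57 = 5*11 + 2, 11 = 5*2 + 1, 2 = 2*1).
Back-substituting, 57*(-83) + 182*(26) = 1.
So 57*-83 ≡ 1 (mod 182), and -83 mod 182 = 99.

99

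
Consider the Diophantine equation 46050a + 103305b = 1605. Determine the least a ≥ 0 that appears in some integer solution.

gcd(103305, 46050):
  103305 = 2*46050 + 11205
  46050 = 4*11205 + 1230
  11205 = 9*1230 + 135
  1230 = 9*135 + 15
  135 = 9*15
so gcd(103305, 46050) = 15.
15 divides 1605, so solutions exist.
Back-substitute for Bézout coefficients:
  15 = 1230 - 9*135
  ... = 46050*(756) + 103305*(-337)
Scale by 1605/15 = 107: (a₀, b₀) = (80892, -36059).
General solution: a = 80892 + 6887t, b = -36059 - 3070t for integer t.
a ≥ 0: smallest is 80892 mod 6887 = 5135 (at t = -11), with b = -2289.

5135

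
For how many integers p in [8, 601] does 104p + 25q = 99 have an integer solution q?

gcd(104, 25):
  104 = 4*25 + 4
  25 = 6*4 + 1
  4 = 4*1
so gcd(104, 25) = 1.
Back-substitute for Bézout coefficients:
  1 = 25 - 6*4
  ... = 104*(-6) + 25*(25)
Scale by 99: particular solution (-594, 2475); reduce p mod 25: (6, -21).
General solution: p = 6 + 25t, q = -21 - 104t for integer t.
8 ≤ 6 + 25t ≤ 601 gives t ∈ [1, 23], which is 23 values.

23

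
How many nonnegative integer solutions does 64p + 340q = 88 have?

0

gcd(340, 64) = 4  (340 = 5×64 + 20, 64 = 3×20 + 4, 20 = 5×4).
Back-substituting, 64×(16) + 340×(-3) = 4.
Scale by 22: one solution is (352, -66). Reduce p mod 85: (12, -2).
General: p = 12 + 85t, q = -2 - 16t.
p ≥ 0 ⇒ t ≥ 0; q ≥ 0 ⇒ t ≤ -1. So t ∈ [0, -1]: 0 solutions.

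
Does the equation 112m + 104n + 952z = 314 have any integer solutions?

no

gcd(112, 104) = 8.
gcd(8, 952) = 8.
8 does not divide 314 (remainder 2), so no integer solutions.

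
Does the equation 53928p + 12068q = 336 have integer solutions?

gcd(53928, 12068) = 28  (53928 = 4*12068 + 5656, 12068 = 2*5656 + 756, 5656 = 7*756 + 364, 756 = 2*364 + 28, 364 = 13*28).
28 divides 336, so integer solutions exist.

yes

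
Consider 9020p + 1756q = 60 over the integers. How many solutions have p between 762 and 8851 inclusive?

18

gcd(9020, 1756):
  9020 = 5×1756 + 240
  1756 = 7×240 + 76
  240 = 3×76 + 12
  76 = 6×12 + 4
  12 = 3×4
so gcd(9020, 1756) = 4.
Back-substitute for Bézout coefficients:
  4 = 76 - 6×12
  ... = 9020×(-139) + 1756×(714)
Scale by 15: particular solution (-2085, 10710); reduce p mod 439: (110, -565).
General solution: p = 110 + 439t, q = -565 - 2255t for integer t.
762 ≤ 110 + 439t ≤ 8851 gives t ∈ [2, 19], which is 18 values.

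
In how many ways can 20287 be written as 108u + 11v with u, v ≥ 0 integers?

17

gcd(108, 11) = 1  (108 = 9*11 + 9, 11 = 1*9 + 2, 9 = 4*2 + 1, 2 = 2*1).
Back-substituting, 108*(5) + 11*(-49) = 1.
Scale by 20287: one solution is (101435, -994063). Reduce u mod 11: (4, 1805).
General: u = 4 + 11t, v = 1805 - 108t.
u ≥ 0 ⇒ t ≥ 0; v ≥ 0 ⇒ t ≤ 16. So t ∈ [0, 16]: 17 solutions.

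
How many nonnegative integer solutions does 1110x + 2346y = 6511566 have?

gcd(2346, 1110):
  2346 = 2*1110 + 126
  1110 = 8*126 + 102
  126 = 1*102 + 24
  102 = 4*24 + 6
  24 = 4*6
so gcd(2346, 1110) = 6.
Back-substitute for Bézout coefficients:
  6 = 102 - 4*24
  ... = 1110*(93) + 2346*(-44)
Scale by 1085261: one solution is (100929273, -47751484). Reduce x mod 391: (52, 2751).
General: x = 52 + 391t, y = 2751 - 185t.
x ≥ 0 ⇒ t ≥ 0; y ≥ 0 ⇒ t ≤ 14. So t ∈ [0, 14]: 15 solutions.

15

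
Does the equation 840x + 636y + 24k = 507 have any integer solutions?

gcd(840, 636) = 12  (840 = 1*636 + 204, 636 = 3*204 + 24, 204 = 8*24 + 12, 24 = 2*12).
gcd(12, 24) = 12.
12 does not divide 507 (remainder 3), so no integer solutions.

no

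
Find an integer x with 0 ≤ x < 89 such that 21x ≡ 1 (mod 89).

gcd(89, 21) = 1  (89 = 4·21 + 5, 21 = 4·5 + 1, 5 = 5·1).
Back-substituting, 21·(17) + 89·(-4) = 1.
So 21·17 ≡ 1 (mod 89), and 17 mod 89 = 17.

17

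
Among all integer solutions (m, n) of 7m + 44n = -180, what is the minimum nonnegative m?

gcd(44, 7) = 1  (44 = 6*7 + 2, 7 = 3*2 + 1, 2 = 2*1).
1 divides -180, so solutions exist.
Back-substituting, 7*(19) + 44*(-3) = 1.
Scale by -180/1 = -180: (m₀, n₀) = (-3420, 540).
General solution: m = -3420 + 44t, n = 540 - 7t for integer t.
m ≥ 0: smallest is -3420 mod 44 = 12 (at t = 78), with n = -6.

12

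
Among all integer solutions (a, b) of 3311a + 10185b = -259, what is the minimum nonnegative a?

286

gcd(10185, 3311):
  10185 = 3*3311 + 252
  3311 = 13*252 + 35
  252 = 7*35 + 7
  35 = 5*7
so gcd(10185, 3311) = 7.
7 divides -259, so solutions exist.
Back-substitute for Bézout coefficients:
  7 = 252 - 7*35
  ... = 3311*(-283) + 10185*(92)
Scale by -259/7 = -37: (a₀, b₀) = (10471, -3404).
General solution: a = 10471 + 1455t, b = -3404 - 473t for integer t.
a ≥ 0: smallest is 10471 mod 1455 = 286 (at t = -7), with b = -93.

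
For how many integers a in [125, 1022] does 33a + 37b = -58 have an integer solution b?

gcd(37, 33):
  37 = 1×33 + 4
  33 = 8×4 + 1
  4 = 4×1
so gcd(37, 33) = 1.
Back-substitute for Bézout coefficients:
  1 = 33 - 8×4
  ... = 33×(9) + 37×(-8)
Scale by -58: particular solution (-522, 464); reduce a mod 37: (33, -31).
General solution: a = 33 + 37t, b = -31 - 33t for integer t.
125 ≤ 33 + 37t ≤ 1022 gives t ∈ [3, 26], which is 24 values.

24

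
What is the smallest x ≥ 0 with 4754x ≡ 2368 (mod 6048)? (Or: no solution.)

2480

gcd(6048, 4754) = 2  (6048 = 1×4754 + 1294, 4754 = 3×1294 + 872, 1294 = 1×872 + 422, 872 = 2×422 + 28, 422 = 15×28 + 2, 28 = 14×2).
2 divides 2368, so solutions exist.
Back-substituting, 4754×(-215) + 6048×(169) = 2.
So 4754×(-215) ≡ 2 (mod 6048); multiply by 1184: x ≡ -254560 (mod 3024).
Smallest nonnegative: x = -254560 mod 3024 = 2480.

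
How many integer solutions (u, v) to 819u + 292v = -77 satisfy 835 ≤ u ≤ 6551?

gcd(819, 292) = 1.
By Bézout, 819×(-41) + 292×(115) = 1.
Particular solution: (237, -665).
General solution: u = 237 + 292t, v = -665 - 819t for integer t.
835 ≤ 237 + 292t ≤ 6551 gives t ∈ [3, 21], which is 19 values.

19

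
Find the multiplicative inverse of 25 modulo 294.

247

gcd(294, 25):
  294 = 11*25 + 19
  25 = 1*19 + 6
  19 = 3*6 + 1
  6 = 6*1
so gcd(294, 25) = 1.
Back-substitute for Bézout coefficients:
  1 = 19 - 3*6
  ... = 25*(-47) + 294*(4)
So 25*-47 ≡ 1 (mod 294), and -47 mod 294 = 247.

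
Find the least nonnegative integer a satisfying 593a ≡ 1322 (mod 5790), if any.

gcd(5790, 593):
  5790 = 9×593 + 453
  593 = 1×453 + 140
  453 = 3×140 + 33
  140 = 4×33 + 8
  33 = 4×8 + 1
  8 = 8×1
so gcd(5790, 593) = 1.
1 divides 1322, so solutions exist.
Back-substitute for Bézout coefficients:
  1 = 33 - 4×8
  ... = 593×(-703) + 5790×(72)
So 593×(-703) ≡ 1 (mod 5790); multiply by 1322: a ≡ -929366 (mod 5790).
Smallest nonnegative: a = -929366 mod 5790 = 2824.

2824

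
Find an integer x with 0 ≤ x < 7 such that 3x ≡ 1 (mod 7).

5

gcd(7, 3) = 1.
By Bézout, 3×(-2) + 7×(1) = 1.
So 3×-2 ≡ 1 (mod 7), and -2 mod 7 = 5.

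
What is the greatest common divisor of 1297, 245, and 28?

1

gcd(1297, 245) = 1  (1297 = 5*245 + 72, 245 = 3*72 + 29, 72 = 2*29 + 14, 29 = 2*14 + 1, 14 = 14*1).
gcd(1, 28) = 1.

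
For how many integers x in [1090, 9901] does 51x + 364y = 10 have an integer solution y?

24

gcd(364, 51):
  364 = 7×51 + 7
  51 = 7×7 + 2
  7 = 3×2 + 1
  2 = 2×1
so gcd(364, 51) = 1.
Back-substitute for Bézout coefficients:
  1 = 7 - 3×2
  ... = 51×(-157) + 364×(22)
Scale by 10: particular solution (-1570, 220); reduce x mod 364: (250, -35).
General solution: x = 250 + 364t, y = -35 - 51t for integer t.
1090 ≤ 250 + 364t ≤ 9901 gives t ∈ [3, 26], which is 24 values.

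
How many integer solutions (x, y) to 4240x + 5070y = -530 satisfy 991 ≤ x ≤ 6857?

12

gcd(5070, 4240):
  5070 = 1×4240 + 830
  4240 = 5×830 + 90
  830 = 9×90 + 20
  90 = 4×20 + 10
  20 = 2×10
so gcd(5070, 4240) = 10.
Back-substitute for Bézout coefficients:
  10 = 90 - 4×20
  ... = 4240×(226) + 5070×(-189)
Scale by -53: particular solution (-11978, 10017); reduce x mod 507: (190, -159).
General solution: x = 190 + 507t, y = -159 - 424t for integer t.
991 ≤ 190 + 507t ≤ 6857 gives t ∈ [2, 13], which is 12 values.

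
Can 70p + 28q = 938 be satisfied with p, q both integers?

yes

gcd(70, 28) = 14.
14 divides 938, so integer solutions exist.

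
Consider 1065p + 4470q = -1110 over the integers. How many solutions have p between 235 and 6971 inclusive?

22

gcd(4470, 1065) = 15  (4470 = 4×1065 + 210, 1065 = 5×210 + 15, 210 = 14×15).
Back-substituting, 1065×(21) + 4470×(-5) = 15.
Scale by -74: particular solution (-1554, 370); reduce p mod 298: (234, -56).
General solution: p = 234 + 298t, q = -56 - 71t for integer t.
235 ≤ 234 + 298t ≤ 6971 gives t ∈ [1, 22], which is 22 values.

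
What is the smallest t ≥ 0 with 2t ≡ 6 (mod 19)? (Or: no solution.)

3

gcd(19, 2):
  19 = 9×2 + 1
  2 = 2×1
so gcd(19, 2) = 1.
1 divides 6, so solutions exist.
Back-substitute for Bézout coefficients:
  1 = 19 - 9×2
  ... = 2×(-9) + 19×(1)
So 2×(-9) ≡ 1 (mod 19); multiply by 6: t ≡ -54 (mod 19).
Smallest nonnegative: t = -54 mod 19 = 3.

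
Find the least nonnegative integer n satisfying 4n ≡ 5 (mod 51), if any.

14

gcd(51, 4):
  51 = 12·4 + 3
  4 = 1·3 + 1
  3 = 3·1
so gcd(51, 4) = 1.
1 divides 5, so solutions exist.
Back-substitute for Bézout coefficients:
  1 = 4 - 1·3
  ... = 4·(13) + 51·(-1)
So 4·(13) ≡ 1 (mod 51); multiply by 5: n ≡ 65 (mod 51).
Smallest nonnegative: n = 65 mod 51 = 14.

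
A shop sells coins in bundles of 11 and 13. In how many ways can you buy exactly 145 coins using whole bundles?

1

Need nonnegative integers with 11j + 13k = 145.
gcd(11, 13) = 1, and 11·(6) + 13·(-5) = 1.
So (j₀, k₀) = (870, -725); general j = 870 + 13t, k = -725 - 11t.
j ≥ 0 ⇒ t ≥ -66; k ≥ 0 ⇒ t ≤ -66. That's 1 value of t.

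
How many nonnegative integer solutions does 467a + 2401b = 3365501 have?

3

gcd(2401, 467) = 1  (2401 = 5×467 + 66, 467 = 7×66 + 5, 66 = 13×5 + 1, 5 = 5×1).
Back-substituting, 467×(-473) + 2401×(92) = 1.
Scale by 3365501: one solution is (-1591881973, 309626092). Reduce a mod 2401: (235, 1356).
General: a = 235 + 2401t, b = 1356 - 467t.
a ≥ 0 ⇒ t ≥ 0; b ≥ 0 ⇒ t ≤ 2. So t ∈ [0, 2]: 3 solutions.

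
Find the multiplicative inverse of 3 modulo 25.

gcd(25, 3) = 1  (25 = 8*3 + 1, 3 = 3*1).
Back-substituting, 3*(-8) + 25*(1) = 1.
So 3*-8 ≡ 1 (mod 25), and -8 mod 25 = 17.

17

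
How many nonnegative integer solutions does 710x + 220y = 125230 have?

8

gcd(710, 220) = 10  (710 = 3·220 + 50, 220 = 4·50 + 20, 50 = 2·20 + 10, 20 = 2·10).
Back-substituting, 710·(9) + 220·(-29) = 10.
Scale by 12523: one solution is (112707, -363167). Reduce x mod 22: (1, 566).
General: x = 1 + 22t, y = 566 - 71t.
x ≥ 0 ⇒ t ≥ 0; y ≥ 0 ⇒ t ≤ 7. So t ∈ [0, 7]: 8 solutions.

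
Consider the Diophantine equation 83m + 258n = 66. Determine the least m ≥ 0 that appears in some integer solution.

150

gcd(258, 83):
  258 = 3×83 + 9
  83 = 9×9 + 2
  9 = 4×2 + 1
  2 = 2×1
so gcd(258, 83) = 1.
1 divides 66, so solutions exist.
Back-substitute for Bézout coefficients:
  1 = 9 - 4×2
  ... = 83×(-115) + 258×(37)
Scale by 66/1 = 66: (m₀, n₀) = (-7590, 2442).
General solution: m = -7590 + 258t, n = 2442 - 83t for integer t.
m ≥ 0: smallest is -7590 mod 258 = 150 (at t = 30), with n = -48.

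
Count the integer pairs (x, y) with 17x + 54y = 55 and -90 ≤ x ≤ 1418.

gcd(54, 17) = 1.
By Bézout, 17*(-19) + 54*(6) = 1.
Particular solution: (35, -10).
General solution: x = 35 + 54t, y = -10 - 17t for integer t.
-90 ≤ 35 + 54t ≤ 1418 gives t ∈ [-2, 25], which is 28 values.

28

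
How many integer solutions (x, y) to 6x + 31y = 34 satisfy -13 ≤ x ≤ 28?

1

gcd(31, 6):
  31 = 5*6 + 1
  6 = 6*1
so gcd(31, 6) = 1.
Back-substitute for Bézout coefficients:
  1 = 31 - 5*6
  ... = 6*(-5) + 31*(1)
Scale by 34: particular solution (-170, 34); reduce x mod 31: (16, -2).
General solution: x = 16 + 31t, y = -2 - 6t for integer t.
-13 ≤ 16 + 31t ≤ 28 gives t ∈ [0, 0], which is 1 value.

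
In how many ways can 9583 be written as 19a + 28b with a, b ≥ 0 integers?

18

gcd(28, 19) = 1  (28 = 1×19 + 9, 19 = 2×9 + 1, 9 = 9×1).
Back-substituting, 19×(3) + 28×(-2) = 1.
Scale by 9583: one solution is (28749, -19166). Reduce a mod 28: (21, 328).
General: a = 21 + 28t, b = 328 - 19t.
a ≥ 0 ⇒ t ≥ 0; b ≥ 0 ⇒ t ≤ 17. So t ∈ [0, 17]: 18 solutions.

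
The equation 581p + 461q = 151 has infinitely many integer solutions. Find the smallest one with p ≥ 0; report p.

gcd(581, 461) = 1.
1 divides 151, so solutions exist.
By Bézout, 581·(73) + 461·(-92) = 1.
Scale by 151/1 = 151: (p₀, q₀) = (11023, -13892).
General solution: p = 11023 + 461t, q = -13892 - 581t for integer t.
p ≥ 0: smallest is 11023 mod 461 = 420 (at t = -23), with q = -529.

420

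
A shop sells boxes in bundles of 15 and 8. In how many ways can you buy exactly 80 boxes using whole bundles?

1

Need nonnegative integers with 15j + 8k = 80.
gcd(15, 8) = 1, and 15·(-1) + 8·(2) = 1.
So (j₀, k₀) = (-80, 160); general j = -80 + 8t, k = 160 - 15t.
j ≥ 0 ⇒ t ≥ 10; k ≥ 0 ⇒ t ≤ 10. That's 1 value of t.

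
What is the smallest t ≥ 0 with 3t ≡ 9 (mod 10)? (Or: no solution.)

gcd(10, 3):
  10 = 3×3 + 1
  3 = 3×1
so gcd(10, 3) = 1.
1 divides 9, so solutions exist.
Back-substitute for Bézout coefficients:
  1 = 10 - 3×3
  ... = 3×(-3) + 10×(1)
So 3×(-3) ≡ 1 (mod 10); multiply by 9: t ≡ -27 (mod 10).
Smallest nonnegative: t = -27 mod 10 = 3.

3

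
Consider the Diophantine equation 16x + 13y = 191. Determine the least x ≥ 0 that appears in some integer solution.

gcd(16, 13):
  16 = 1×13 + 3
  13 = 4×3 + 1
  3 = 3×1
so gcd(16, 13) = 1.
1 divides 191, so solutions exist.
Back-substitute for Bézout coefficients:
  1 = 13 - 4×3
  ... = 16×(-4) + 13×(5)
Scale by 191/1 = 191: (x₀, y₀) = (-764, 955).
General solution: x = -764 + 13t, y = 955 - 16t for integer t.
x ≥ 0: smallest is -764 mod 13 = 3 (at t = 59), with y = 11.

3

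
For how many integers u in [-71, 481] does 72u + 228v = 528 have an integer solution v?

29

gcd(228, 72) = 12.
By Bézout, 72*(-3) + 228*(1) = 12.
Particular solution: (1, 2).
General solution: u = 1 + 19t, v = 2 - 6t for integer t.
-71 ≤ 1 + 19t ≤ 481 gives t ∈ [-3, 25], which is 29 values.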